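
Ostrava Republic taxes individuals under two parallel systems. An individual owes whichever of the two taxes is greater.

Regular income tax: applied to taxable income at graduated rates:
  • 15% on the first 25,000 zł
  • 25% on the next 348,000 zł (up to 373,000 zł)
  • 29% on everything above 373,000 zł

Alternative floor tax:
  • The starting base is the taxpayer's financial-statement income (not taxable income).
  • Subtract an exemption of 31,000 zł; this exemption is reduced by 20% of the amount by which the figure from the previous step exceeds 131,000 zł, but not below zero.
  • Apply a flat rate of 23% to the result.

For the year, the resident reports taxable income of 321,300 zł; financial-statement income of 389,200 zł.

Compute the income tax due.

89,516 zł

Alternative floor tax:
  Base (financial-statement income): 389,200 zł
  Exemption: 20% × (389,200 zł − 131,000 zł) = 51,640 zł ≥ 31,000 zł, so the exemption is fully phased out
  Base: 389,200 zł − 0 zł = 389,200 zł
  389,200 zł × 23% = 89,516 zł

Regular income tax:
  25,000 zł × 15% = 3,750 zł
  296,300 zł × 25% = 74,075 zł
  → 77,825 zł

89,516 zł > 77,825 zł, so the alternative floor tax is the binding amount.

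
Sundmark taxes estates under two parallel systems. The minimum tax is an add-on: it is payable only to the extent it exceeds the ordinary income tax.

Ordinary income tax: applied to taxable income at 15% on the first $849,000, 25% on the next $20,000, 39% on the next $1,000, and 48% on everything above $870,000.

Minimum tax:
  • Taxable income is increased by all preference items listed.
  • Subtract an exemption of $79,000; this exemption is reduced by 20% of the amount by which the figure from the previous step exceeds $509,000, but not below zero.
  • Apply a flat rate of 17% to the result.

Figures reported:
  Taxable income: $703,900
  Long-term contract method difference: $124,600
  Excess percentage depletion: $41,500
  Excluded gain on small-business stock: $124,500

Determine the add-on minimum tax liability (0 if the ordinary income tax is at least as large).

Ordinary income tax:
  $703,900 × 15% = $105,585

Minimum tax:
  Adjusted income: $703,900 + $124,600 + $41,500 + $124,500 = $994,500
  Exemption: 20% × ($994,500 − $509,000) = $97,100 ≥ $79,000, so the exemption is fully phased out
  Base: $994,500 − $0 = $994,500
  $994,500 × 17% = $169,065

Excess of minimum tax over ordinary income tax: $169,065 − $105,585 = $63,480.

$63,480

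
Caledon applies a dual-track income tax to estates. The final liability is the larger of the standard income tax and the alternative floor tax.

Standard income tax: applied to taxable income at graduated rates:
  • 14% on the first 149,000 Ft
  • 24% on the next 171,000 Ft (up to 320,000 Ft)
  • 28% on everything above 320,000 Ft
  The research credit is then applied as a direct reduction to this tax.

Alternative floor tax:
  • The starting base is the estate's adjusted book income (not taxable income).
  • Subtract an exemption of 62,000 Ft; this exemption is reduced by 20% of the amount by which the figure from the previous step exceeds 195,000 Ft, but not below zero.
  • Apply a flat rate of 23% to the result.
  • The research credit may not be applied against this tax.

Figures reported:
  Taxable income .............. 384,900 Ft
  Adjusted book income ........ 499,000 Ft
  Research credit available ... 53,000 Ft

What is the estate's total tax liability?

114,494 Ft

Alternative floor tax:
  Base (adjusted book income): 499,000 Ft
  Exemption: 62,000 Ft − 20% × (499,000 Ft − 195,000 Ft) = 62,000 Ft − 60,800 Ft = 1,200 Ft
  Base: 499,000 Ft − 1,200 Ft = 497,800 Ft
  497,800 Ft × 23% = 114,494 Ft

Standard income tax:
  149,000 Ft × 14% = 20,860 Ft
  171,000 Ft × 24% = 41,040 Ft
  64,900 Ft × 28% = 18,172 Ft
  → 80,072 Ft
  Less research credit 53,000 Ft → 27,072 Ft

114,494 Ft > 27,072 Ft, so the alternative floor tax is the binding amount.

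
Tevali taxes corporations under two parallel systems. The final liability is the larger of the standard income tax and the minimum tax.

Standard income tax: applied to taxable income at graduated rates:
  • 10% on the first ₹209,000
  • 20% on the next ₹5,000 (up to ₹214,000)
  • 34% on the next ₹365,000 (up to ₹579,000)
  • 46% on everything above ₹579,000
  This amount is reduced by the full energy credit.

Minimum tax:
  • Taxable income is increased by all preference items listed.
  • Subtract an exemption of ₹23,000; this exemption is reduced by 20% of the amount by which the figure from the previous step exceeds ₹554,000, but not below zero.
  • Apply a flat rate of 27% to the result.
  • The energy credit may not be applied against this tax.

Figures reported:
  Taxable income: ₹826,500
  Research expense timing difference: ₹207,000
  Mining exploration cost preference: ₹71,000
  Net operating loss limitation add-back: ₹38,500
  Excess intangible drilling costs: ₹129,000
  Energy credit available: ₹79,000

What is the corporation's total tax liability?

Minimum tax:
  Adjusted income: ₹826,500 + ₹207,000 + ₹71,000 + ₹38,500 + ₹129,000 = ₹1,272,000
  Exemption: 20% × (₹1,272,000 − ₹554,000) = ₹143,600 ≥ ₹23,000, so the exemption is fully phased out
  Base: ₹1,272,000 − ₹0 = ₹1,272,000
  ₹1,272,000 × 27% = ₹343,440

Standard income tax:
  ₹209,000 × 10% = ₹20,900
  ₹5,000 × 20% = ₹1,000
  ₹365,000 × 34% = ₹124,100
  ₹247,500 × 46% = ₹113,850
  → ₹259,850
  Less energy credit ₹79,000 → ₹180,850

₹343,440 > ₹180,850, so the minimum tax is the binding amount.

₹343,440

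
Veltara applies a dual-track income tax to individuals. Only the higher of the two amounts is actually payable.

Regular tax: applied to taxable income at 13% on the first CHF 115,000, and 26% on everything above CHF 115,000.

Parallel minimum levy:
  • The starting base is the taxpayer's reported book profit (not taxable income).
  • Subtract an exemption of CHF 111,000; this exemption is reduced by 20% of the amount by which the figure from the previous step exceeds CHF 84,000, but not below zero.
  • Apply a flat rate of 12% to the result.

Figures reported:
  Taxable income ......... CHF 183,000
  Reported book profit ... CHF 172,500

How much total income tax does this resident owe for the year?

Regular tax:
  CHF 115,000 × 13% = CHF 14,950
  CHF 68,000 × 26% = CHF 17,680
  → CHF 32,630

Parallel minimum levy:
  Base (reported book profit): CHF 172,500
  Exemption: CHF 111,000 − 20% × (CHF 172,500 − CHF 84,000) = CHF 111,000 − CHF 17,700 = CHF 93,300
  Base: CHF 172,500 − CHF 93,300 = CHF 79,200
  CHF 79,200 × 12% = CHF 9,504

CHF 32,630 > CHF 9,504, so the regular tax governs.

CHF 32,630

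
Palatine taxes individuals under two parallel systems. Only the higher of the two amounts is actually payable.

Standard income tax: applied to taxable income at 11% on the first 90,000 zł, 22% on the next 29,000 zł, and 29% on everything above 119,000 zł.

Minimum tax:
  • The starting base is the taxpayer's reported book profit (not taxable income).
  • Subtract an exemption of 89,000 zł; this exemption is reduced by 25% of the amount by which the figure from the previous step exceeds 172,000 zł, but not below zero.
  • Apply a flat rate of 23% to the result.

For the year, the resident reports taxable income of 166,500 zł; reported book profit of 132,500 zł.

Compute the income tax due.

30,055 zł

Standard income tax:
  90,000 zł × 11% = 9,900 zł
  29,000 zł × 22% = 6,380 zł
  47,500 zł × 29% = 13,775 zł
  → 30,055 zł

Minimum tax:
  Base (reported book profit): 132,500 zł
  Exemption: 132,500 zł ≤ 172,000 zł, so full 89,000 zł applies
  Base: 132,500 zł − 89,000 zł = 43,500 zł
  43,500 zł × 23% = 10,005 zł

30,055 zł > 10,005 zł, so the standard income tax governs.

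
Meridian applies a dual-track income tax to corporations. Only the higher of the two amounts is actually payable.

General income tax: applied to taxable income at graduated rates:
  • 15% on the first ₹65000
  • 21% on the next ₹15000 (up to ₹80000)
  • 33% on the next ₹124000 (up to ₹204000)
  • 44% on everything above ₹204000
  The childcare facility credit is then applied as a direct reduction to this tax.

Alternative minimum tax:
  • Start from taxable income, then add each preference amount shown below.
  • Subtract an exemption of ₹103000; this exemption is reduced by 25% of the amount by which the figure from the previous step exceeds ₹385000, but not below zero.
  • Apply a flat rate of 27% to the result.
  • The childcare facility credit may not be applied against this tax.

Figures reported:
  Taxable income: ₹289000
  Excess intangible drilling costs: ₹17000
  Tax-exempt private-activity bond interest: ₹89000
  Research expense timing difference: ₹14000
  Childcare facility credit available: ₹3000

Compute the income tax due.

₹88220

Alternative minimum tax:
  Adjusted income: ₹289000 + ₹17000 + ₹89000 + ₹14000 = ₹409000
  Exemption: ₹103000 − 25% × (₹409000 − ₹385000) = ₹103000 − ₹6000 = ₹97000
  Base: ₹409000 − ₹97000 = ₹312000
  ₹312000 × 27% = ₹84240

General income tax:
  ₹65000 × 15% = ₹9750
  ₹15000 × 21% = ₹3150
  ₹124000 × 33% = ₹40920
  ₹85000 × 44% = ₹37400
  → ₹91220
  Less childcare facility credit ₹3000 → ₹88220

₹88220 > ₹84240, so the general income tax governs.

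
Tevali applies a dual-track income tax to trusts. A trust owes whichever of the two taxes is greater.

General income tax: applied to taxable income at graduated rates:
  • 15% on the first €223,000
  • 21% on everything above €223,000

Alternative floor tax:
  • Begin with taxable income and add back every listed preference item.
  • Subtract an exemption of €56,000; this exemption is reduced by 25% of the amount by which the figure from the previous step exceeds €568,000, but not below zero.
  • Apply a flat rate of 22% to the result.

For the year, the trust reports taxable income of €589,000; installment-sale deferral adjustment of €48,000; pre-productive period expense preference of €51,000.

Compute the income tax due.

€145,640

General income tax:
  €223,000 × 15% = €33,450
  €366,000 × 21% = €76,860
  → €110,310

Alternative floor tax:
  Adjusted income: €589,000 + €48,000 + €51,000 = €688,000
  Exemption: €56,000 − 25% × (€688,000 − €568,000) = €56,000 − €30,000 = €26,000
  Base: €688,000 − €26,000 = €662,000
  €662,000 × 22% = €145,640

€145,640 > €110,310, so the alternative floor tax is the binding amount.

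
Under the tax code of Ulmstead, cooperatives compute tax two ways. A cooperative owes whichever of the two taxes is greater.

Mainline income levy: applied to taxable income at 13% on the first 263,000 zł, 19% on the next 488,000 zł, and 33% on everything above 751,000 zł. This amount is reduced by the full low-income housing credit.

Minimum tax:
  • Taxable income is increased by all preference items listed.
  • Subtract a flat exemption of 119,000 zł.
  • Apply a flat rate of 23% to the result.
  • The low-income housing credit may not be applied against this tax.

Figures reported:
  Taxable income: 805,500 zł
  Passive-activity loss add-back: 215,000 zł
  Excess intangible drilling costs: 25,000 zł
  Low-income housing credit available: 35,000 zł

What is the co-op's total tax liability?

213,095 zł

Minimum tax:
  Adjusted income: 805,500 zł + 215,000 zł + 25,000 zł = 1,045,500 zł
  Less exemption 119,000 zł → base 926,500 zł
  926,500 zł × 23% = 213,095 zł

Mainline income levy:
  263,000 zł × 13% = 34,190 zł
  488,000 zł × 19% = 92,720 zł
  54,500 zł × 33% = 17,985 zł
  → 144,895 zł
  Less low-income housing credit 35,000 zł → 109,895 zł

213,095 zł > 109,895 zł, so the minimum tax is the binding amount.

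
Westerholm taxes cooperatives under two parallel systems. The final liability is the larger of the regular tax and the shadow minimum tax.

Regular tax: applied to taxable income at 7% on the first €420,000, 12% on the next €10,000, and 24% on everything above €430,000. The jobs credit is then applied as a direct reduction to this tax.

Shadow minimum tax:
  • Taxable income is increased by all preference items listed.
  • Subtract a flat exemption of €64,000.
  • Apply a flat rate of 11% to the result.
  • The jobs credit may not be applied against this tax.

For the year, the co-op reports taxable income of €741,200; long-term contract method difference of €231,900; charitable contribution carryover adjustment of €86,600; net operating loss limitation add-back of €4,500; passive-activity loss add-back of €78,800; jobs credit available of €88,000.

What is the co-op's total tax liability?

€118,690

Regular tax:
  €420,000 × 7% = €29,400
  €10,000 × 12% = €1,200
  €311,200 × 24% = €74,688
  → €105,288
  Less jobs credit €88,000 → €17,288

Shadow minimum tax:
  Adjusted income: €741,200 + €231,900 + €86,600 + €4,500 + €78,800 = €1,143,000
  Less exemption €64,000 → base €1,079,000
  €1,079,000 × 11% = €118,690

€118,690 > €17,288, so the shadow minimum tax is the binding amount.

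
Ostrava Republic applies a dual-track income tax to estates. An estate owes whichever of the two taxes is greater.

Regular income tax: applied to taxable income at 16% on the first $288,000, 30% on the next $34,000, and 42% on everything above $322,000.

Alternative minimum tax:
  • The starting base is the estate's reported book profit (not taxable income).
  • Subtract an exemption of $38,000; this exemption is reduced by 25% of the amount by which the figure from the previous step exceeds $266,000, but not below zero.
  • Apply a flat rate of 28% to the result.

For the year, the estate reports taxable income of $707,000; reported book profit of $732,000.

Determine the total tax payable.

$217,980

Alternative minimum tax:
  Base (reported book profit): $732,000
  Exemption: 25% × ($732,000 − $266,000) = $116,500 ≥ $38,000, so the exemption is fully phased out
  Base: $732,000 − $0 = $732,000
  $732,000 × 28% = $204,960

Regular income tax:
  $288,000 × 16% = $46,080
  $34,000 × 30% = $10,200
  $385,000 × 42% = $161,700
  → $217,980

$217,980 > $204,960, so the regular income tax governs.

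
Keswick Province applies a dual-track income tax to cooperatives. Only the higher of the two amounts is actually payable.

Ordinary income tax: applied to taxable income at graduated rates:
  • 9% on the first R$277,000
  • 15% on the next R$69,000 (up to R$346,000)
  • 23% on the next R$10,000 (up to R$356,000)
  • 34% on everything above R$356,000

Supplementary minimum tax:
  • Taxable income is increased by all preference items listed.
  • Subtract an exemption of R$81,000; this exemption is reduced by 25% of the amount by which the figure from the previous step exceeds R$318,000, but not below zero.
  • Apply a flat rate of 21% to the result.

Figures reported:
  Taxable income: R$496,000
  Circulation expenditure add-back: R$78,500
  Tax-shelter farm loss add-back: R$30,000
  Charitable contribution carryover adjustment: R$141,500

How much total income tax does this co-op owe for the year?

R$156,660

Supplementary minimum tax:
  Adjusted income: R$496,000 + R$78,500 + R$30,000 + R$141,500 = R$746,000
  Exemption: 25% × (R$746,000 − R$318,000) = R$107,000 ≥ R$81,000, so the exemption is fully phased out
  Base: R$746,000 − R$0 = R$746,000
  R$746,000 × 21% = R$156,660

Ordinary income tax:
  R$277,000 × 9% = R$24,930
  R$69,000 × 15% = R$10,350
  R$10,000 × 23% = R$2,300
  R$140,000 × 34% = R$47,600
  → R$85,180

R$156,660 > R$85,180, so the supplementary minimum tax is the binding amount.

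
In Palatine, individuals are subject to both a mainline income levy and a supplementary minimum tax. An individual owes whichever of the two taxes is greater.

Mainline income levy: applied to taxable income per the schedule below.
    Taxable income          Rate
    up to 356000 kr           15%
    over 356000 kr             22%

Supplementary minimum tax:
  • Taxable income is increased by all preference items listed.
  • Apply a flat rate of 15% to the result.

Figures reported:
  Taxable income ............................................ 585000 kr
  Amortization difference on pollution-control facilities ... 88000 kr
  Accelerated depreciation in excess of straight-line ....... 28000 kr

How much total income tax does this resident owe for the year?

Mainline income levy:
  356000 kr × 15% = 53400 kr
  229000 kr × 22% = 50380 kr
  → 103780 kr

Supplementary minimum tax:
  Adjusted income: 585000 kr + 88000 kr + 28000 kr = 701000 kr
  701000 kr × 15% = 105150 kr

105150 kr > 103780 kr, so the supplementary minimum tax is the binding amount.

105150 kr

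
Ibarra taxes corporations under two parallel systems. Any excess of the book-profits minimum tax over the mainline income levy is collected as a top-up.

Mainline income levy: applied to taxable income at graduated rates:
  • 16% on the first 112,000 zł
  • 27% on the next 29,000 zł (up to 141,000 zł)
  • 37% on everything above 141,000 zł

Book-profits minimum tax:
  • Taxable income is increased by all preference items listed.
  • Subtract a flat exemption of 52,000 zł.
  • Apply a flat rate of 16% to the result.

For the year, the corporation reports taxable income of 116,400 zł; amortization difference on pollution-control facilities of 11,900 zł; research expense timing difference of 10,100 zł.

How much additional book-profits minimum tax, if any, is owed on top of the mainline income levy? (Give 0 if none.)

Book-profits minimum tax:
  Adjusted income: 116,400 zł + 11,900 zł + 10,100 zł = 138,400 zł
  Less exemption 52,000 zł → base 86,400 zł
  86,400 zł × 16% = 13,824 zł

Mainline income levy:
  112,000 zł × 16% = 17,920 zł
  4,400 zł × 27% = 1,188 zł
  → 19,108 zł

13,824 zł ≤ 19,108 zł, so no add-on is due.

0 zł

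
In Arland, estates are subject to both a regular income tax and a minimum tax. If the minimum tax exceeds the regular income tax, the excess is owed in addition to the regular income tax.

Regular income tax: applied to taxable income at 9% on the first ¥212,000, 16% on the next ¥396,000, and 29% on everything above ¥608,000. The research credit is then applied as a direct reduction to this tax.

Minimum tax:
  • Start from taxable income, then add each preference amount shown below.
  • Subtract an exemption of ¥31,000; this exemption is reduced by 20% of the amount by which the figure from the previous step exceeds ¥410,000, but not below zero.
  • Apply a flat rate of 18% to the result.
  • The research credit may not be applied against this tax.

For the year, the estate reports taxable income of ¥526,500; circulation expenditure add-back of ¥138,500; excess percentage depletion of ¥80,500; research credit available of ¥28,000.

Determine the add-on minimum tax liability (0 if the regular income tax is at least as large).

Regular income tax:
  ¥212,000 × 9% = ¥19,080
  ¥314,500 × 16% = ¥50,320
  → ¥69,400
  Less research credit ¥28,000 → ¥41,400

Minimum tax:
  Adjusted income: ¥526,500 + ¥138,500 + ¥80,500 = ¥745,500
  Exemption: 20% × (¥745,500 − ¥410,000) = ¥67,100 ≥ ¥31,000, so the exemption is fully phased out
  Base: ¥745,500 − ¥0 = ¥745,500
  ¥745,500 × 18% = ¥134,190

Excess of minimum tax over regular income tax: ¥134,190 − ¥41,400 = ¥92,790.

¥92,790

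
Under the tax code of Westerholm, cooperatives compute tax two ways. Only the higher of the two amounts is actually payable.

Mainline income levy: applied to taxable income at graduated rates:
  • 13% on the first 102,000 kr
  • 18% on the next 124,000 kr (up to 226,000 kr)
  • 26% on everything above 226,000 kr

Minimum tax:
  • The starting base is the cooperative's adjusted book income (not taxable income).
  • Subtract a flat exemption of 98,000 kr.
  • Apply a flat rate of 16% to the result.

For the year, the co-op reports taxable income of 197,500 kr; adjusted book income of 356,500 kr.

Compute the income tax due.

41,360 kr

Minimum tax:
  Base (adjusted book income): 356,500 kr
  Less exemption 98,000 kr → base 258,500 kr
  258,500 kr × 16% = 41,360 kr

Mainline income levy:
  102,000 kr × 13% = 13,260 kr
  95,500 kr × 18% = 17,190 kr
  → 30,450 kr

41,360 kr > 30,450 kr, so the minimum tax is the binding amount.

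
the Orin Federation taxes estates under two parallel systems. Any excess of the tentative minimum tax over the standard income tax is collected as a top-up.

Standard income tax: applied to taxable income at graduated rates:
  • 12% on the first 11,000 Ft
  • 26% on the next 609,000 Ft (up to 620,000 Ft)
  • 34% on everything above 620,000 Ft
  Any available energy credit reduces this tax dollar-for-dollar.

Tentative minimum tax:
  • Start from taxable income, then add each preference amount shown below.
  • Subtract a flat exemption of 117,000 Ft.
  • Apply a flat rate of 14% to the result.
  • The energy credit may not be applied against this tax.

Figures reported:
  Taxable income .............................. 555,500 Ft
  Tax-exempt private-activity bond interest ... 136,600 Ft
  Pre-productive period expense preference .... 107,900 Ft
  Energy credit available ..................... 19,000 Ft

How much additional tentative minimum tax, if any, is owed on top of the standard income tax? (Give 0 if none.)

0 Ft

Tentative minimum tax:
  Adjusted income: 555,500 Ft + 136,600 Ft + 107,900 Ft = 800,000 Ft
  Less exemption 117,000 Ft → base 683,000 Ft
  683,000 Ft × 14% = 95,620 Ft

Standard income tax:
  11,000 Ft × 12% = 1,320 Ft
  544,500 Ft × 26% = 141,570 Ft
  → 142,890 Ft
  Less energy credit 19,000 Ft → 123,890 Ft

95,620 Ft ≤ 123,890 Ft, so no add-on is due.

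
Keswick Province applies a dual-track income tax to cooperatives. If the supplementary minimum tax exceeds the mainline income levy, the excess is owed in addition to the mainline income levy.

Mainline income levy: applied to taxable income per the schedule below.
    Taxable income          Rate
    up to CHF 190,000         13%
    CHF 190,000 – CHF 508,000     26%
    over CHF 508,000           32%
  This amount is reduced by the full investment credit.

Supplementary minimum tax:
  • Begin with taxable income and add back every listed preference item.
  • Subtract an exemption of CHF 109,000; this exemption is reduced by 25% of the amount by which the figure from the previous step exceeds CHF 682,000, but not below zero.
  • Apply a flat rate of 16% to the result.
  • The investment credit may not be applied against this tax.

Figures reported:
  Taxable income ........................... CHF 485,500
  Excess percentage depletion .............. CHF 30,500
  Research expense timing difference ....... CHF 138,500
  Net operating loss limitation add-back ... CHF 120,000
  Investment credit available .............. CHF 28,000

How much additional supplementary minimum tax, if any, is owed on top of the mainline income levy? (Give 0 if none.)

CHF 36,650

Mainline income levy:
  CHF 190,000 × 13% = CHF 24,700
  CHF 295,500 × 26% = CHF 76,830
  → CHF 101,530
  Less investment credit CHF 28,000 → CHF 73,530

Supplementary minimum tax:
  Adjusted income: CHF 485,500 + CHF 30,500 + CHF 138,500 + CHF 120,000 = CHF 774,500
  Exemption: CHF 109,000 − 25% × (CHF 774,500 − CHF 682,000) = CHF 109,000 − CHF 23,125 = CHF 85,875
  Base: CHF 774,500 − CHF 85,875 = CHF 688,625
  CHF 688,625 × 16% = CHF 110,180

Excess of supplementary minimum tax over mainline income levy: CHF 110,180 − CHF 73,530 = CHF 36,650.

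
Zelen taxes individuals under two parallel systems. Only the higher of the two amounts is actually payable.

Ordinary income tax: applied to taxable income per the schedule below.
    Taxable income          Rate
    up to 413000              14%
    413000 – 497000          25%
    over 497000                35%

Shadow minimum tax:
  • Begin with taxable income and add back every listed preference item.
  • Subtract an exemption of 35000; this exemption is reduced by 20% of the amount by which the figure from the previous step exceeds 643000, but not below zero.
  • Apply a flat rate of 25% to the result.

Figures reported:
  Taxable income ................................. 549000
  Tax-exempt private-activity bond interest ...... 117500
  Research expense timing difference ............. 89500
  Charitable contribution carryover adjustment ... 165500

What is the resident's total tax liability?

Shadow minimum tax:
  Adjusted income: 549000 + 117500 + 89500 + 165500 = 921500
  Exemption: 20% × (921500 − 643000) = 55700 ≥ 35000, so the exemption is fully phased out
  Base: 921500 − 0 = 921500
  921500 × 25% = 230375

Ordinary income tax:
  413000 × 14% = 57820
  84000 × 25% = 21000
  52000 × 35% = 18200
  → 97020

230375 > 97020, so the shadow minimum tax is the binding amount.

230375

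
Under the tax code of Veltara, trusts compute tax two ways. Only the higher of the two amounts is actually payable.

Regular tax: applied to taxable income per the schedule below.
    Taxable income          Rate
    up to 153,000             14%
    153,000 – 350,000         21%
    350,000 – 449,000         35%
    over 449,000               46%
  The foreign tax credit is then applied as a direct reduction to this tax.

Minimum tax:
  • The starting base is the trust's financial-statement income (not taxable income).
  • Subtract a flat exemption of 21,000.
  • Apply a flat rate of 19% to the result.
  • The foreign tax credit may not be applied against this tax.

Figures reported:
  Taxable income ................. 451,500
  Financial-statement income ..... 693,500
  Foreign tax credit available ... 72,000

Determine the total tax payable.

127,775

Regular tax:
  153,000 × 14% = 21,420
  197,000 × 21% = 41,370
  99,000 × 35% = 34,650
  2,500 × 46% = 1,150
  → 98,590
  Less foreign tax credit 72,000 → 26,590

Minimum tax:
  Base (financial-statement income): 693,500
  Less exemption 21,000 → base 672,500
  672,500 × 19% = 127,775

127,775 > 26,590, so the minimum tax is the binding amount.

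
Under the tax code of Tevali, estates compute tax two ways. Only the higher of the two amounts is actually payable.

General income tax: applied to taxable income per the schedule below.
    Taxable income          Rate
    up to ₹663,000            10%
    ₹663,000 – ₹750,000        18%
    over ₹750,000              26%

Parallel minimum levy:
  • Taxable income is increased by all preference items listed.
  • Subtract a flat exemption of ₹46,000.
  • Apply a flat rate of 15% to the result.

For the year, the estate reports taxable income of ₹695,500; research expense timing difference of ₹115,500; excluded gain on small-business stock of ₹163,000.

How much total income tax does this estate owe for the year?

General income tax:
  ₹663,000 × 10% = ₹66,300
  ₹32,500 × 18% = ₹5,850
  → ₹72,150

Parallel minimum levy:
  Adjusted income: ₹695,500 + ₹115,500 + ₹163,000 = ₹974,000
  Less exemption ₹46,000 → base ₹928,000
  ₹928,000 × 15% = ₹139,200

₹139,200 > ₹72,150, so the parallel minimum levy is the binding amount.

₹139,200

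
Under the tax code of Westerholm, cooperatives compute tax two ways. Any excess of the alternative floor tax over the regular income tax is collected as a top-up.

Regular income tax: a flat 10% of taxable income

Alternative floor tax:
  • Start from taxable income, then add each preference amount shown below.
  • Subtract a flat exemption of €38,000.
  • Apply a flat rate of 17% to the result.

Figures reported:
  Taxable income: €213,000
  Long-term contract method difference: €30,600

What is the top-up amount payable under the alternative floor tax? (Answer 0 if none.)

€13,652

Regular income tax:
  €213,000 × 10% = €21,300

Alternative floor tax:
  Adjusted income: €213,000 + €30,600 = €243,600
  Less exemption €38,000 → base €205,600
  €205,600 × 17% = €34,952

Excess of alternative floor tax over regular income tax: €34,952 − €21,300 = €13,652.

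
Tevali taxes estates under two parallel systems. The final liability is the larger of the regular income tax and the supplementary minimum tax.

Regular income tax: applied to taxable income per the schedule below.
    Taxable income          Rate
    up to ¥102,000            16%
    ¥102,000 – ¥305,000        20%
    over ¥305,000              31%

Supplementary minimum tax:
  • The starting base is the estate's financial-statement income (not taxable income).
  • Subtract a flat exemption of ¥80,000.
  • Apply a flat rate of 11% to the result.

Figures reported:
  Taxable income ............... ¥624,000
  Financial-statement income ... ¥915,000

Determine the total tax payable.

Supplementary minimum tax:
  Base (financial-statement income): ¥915,000
  Less exemption ¥80,000 → base ¥835,000
  ¥835,000 × 11% = ¥91,850

Regular income tax:
  ¥102,000 × 16% = ¥16,320
  ¥203,000 × 20% = ¥40,600
  ¥319,000 × 31% = ¥98,890
  → ¥155,810

¥155,810 > ¥91,850, so the regular income tax governs.

¥155,810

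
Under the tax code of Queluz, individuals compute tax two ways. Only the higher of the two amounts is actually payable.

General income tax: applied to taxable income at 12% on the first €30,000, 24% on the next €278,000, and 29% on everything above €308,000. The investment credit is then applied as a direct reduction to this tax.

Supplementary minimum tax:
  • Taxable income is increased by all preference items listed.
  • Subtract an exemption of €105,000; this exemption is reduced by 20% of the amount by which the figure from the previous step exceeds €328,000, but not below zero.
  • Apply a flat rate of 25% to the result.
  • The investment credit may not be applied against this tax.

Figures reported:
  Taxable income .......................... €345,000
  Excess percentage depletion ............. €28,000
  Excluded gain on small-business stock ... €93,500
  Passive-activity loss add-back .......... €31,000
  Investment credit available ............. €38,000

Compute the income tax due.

€106,600

Supplementary minimum tax:
  Adjusted income: €345,000 + €28,000 + €93,500 + €31,000 = €497,500
  Exemption: €105,000 − 20% × (€497,500 − €328,000) = €105,000 − €33,900 = €71,100
  Base: €497,500 − €71,100 = €426,400
  €426,400 × 25% = €106,600

General income tax:
  €30,000 × 12% = €3,600
  €278,000 × 24% = €66,720
  €37,000 × 29% = €10,730
  → €81,050
  Less investment credit €38,000 → €43,050

€106,600 > €43,050, so the supplementary minimum tax is the binding amount.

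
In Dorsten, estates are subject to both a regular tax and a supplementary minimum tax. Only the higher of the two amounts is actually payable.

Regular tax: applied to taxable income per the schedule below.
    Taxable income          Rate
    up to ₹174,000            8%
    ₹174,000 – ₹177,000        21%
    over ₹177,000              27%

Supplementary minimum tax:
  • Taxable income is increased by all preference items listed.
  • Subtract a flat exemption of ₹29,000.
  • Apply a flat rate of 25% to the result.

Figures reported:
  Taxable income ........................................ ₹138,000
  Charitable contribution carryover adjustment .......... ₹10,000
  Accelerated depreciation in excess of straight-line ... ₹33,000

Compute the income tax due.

Supplementary minimum tax:
  Adjusted income: ₹138,000 + ₹10,000 + ₹33,000 = ₹181,000
  Less exemption ₹29,000 → base ₹152,000
  ₹152,000 × 25% = ₹38,000

Regular tax:
  ₹138,000 × 8% = ₹11,040

₹38,000 > ₹11,040, so the supplementary minimum tax is the binding amount.

₹38,000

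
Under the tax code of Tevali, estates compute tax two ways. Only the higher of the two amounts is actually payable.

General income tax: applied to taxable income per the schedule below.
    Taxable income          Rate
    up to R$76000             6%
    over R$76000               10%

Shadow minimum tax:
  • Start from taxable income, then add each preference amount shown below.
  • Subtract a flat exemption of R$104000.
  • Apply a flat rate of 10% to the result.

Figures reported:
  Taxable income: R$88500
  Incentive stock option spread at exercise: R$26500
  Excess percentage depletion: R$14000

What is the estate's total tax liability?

R$5810

Shadow minimum tax:
  Adjusted income: R$88500 + R$26500 + R$14000 = R$129000
  Less exemption R$104000 → base R$25000
  R$25000 × 10% = R$2500

General income tax:
  R$76000 × 6% = R$4560
  R$12500 × 10% = R$1250
  → R$5810

R$5810 > R$2500, so the general income tax governs.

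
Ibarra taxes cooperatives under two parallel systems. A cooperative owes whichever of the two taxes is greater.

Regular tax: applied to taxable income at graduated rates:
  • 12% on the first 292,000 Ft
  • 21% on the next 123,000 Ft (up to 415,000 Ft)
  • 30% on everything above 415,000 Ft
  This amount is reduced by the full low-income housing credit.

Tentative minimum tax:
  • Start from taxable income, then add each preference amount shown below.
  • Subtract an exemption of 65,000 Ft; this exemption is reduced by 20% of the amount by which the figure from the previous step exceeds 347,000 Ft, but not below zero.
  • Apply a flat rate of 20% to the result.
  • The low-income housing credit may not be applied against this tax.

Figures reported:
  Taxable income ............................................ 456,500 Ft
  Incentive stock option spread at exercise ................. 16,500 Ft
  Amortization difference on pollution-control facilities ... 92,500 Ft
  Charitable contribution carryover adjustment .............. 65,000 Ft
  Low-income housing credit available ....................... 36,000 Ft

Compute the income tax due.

124,440 Ft

Tentative minimum tax:
  Adjusted income: 456,500 Ft + 16,500 Ft + 92,500 Ft + 65,000 Ft = 630,500 Ft
  Exemption: 65,000 Ft − 20% × (630,500 Ft − 347,000 Ft) = 65,000 Ft − 56,700 Ft = 8,300 Ft
  Base: 630,500 Ft − 8,300 Ft = 622,200 Ft
  622,200 Ft × 20% = 124,440 Ft

Regular tax:
  292,000 Ft × 12% = 35,040 Ft
  123,000 Ft × 21% = 25,830 Ft
  41,500 Ft × 30% = 12,450 Ft
  → 73,320 Ft
  Less low-income housing credit 36,000 Ft → 37,320 Ft

124,440 Ft > 37,320 Ft, so the tentative minimum tax is the binding amount.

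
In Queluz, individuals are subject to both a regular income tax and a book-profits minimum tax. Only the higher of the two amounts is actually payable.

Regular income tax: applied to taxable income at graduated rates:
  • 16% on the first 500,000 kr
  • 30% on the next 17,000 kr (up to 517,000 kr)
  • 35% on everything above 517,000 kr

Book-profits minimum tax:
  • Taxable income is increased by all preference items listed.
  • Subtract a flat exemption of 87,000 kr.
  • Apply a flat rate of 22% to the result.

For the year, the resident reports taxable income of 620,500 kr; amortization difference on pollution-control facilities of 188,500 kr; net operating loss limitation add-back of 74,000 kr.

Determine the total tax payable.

175,120 kr

Regular income tax:
  500,000 kr × 16% = 80,000 kr
  17,000 kr × 30% = 5,100 kr
  103,500 kr × 35% = 36,225 kr
  → 121,325 kr

Book-profits minimum tax:
  Adjusted income: 620,500 kr + 188,500 kr + 74,000 kr = 883,000 kr
  Less exemption 87,000 kr → base 796,000 kr
  796,000 kr × 22% = 175,120 kr

175,120 kr > 121,325 kr, so the book-profits minimum tax is the binding amount.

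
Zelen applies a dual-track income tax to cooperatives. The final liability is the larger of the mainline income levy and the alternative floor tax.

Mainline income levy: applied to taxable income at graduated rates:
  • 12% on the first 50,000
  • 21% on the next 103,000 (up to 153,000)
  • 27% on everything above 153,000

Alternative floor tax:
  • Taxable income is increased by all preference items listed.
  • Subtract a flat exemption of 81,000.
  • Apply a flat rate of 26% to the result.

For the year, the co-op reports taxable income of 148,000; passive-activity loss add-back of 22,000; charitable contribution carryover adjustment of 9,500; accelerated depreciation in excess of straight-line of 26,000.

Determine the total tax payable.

32,370

Mainline income levy:
  50,000 × 12% = 6,000
  98,000 × 21% = 20,580
  → 26,580

Alternative floor tax:
  Adjusted income: 148,000 + 22,000 + 9,500 + 26,000 = 205,500
  Less exemption 81,000 → base 124,500
  124,500 × 26% = 32,370

32,370 > 26,580, so the alternative floor tax is the binding amount.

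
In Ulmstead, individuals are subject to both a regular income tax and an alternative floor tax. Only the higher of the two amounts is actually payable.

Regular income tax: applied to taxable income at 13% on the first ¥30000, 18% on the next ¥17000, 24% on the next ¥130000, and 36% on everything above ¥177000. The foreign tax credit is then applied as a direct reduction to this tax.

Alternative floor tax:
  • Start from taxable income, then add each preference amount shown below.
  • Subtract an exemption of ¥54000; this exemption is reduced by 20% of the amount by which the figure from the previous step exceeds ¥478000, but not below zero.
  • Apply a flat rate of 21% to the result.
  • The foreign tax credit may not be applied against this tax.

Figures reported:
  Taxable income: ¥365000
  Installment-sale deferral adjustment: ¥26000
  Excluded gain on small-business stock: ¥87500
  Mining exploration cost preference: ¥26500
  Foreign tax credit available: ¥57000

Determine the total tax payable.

Regular income tax:
  ¥30000 × 13% = ¥3900
  ¥17000 × 18% = ¥3060
  ¥130000 × 24% = ¥31200
  ¥188000 × 36% = ¥67680
  → ¥105840
  Less foreign tax credit ¥57000 → ¥48840

Alternative floor tax:
  Adjusted income: ¥365000 + ¥26000 + ¥87500 + ¥26500 = ¥505000
  Exemption: ¥54000 − 20% × (¥505000 − ¥478000) = ¥54000 − ¥5400 = ¥48600
  Base: ¥505000 − ¥48600 = ¥456400
  ¥456400 × 21% = ¥95844

¥95844 > ¥48840, so the alternative floor tax is the binding amount.

¥95844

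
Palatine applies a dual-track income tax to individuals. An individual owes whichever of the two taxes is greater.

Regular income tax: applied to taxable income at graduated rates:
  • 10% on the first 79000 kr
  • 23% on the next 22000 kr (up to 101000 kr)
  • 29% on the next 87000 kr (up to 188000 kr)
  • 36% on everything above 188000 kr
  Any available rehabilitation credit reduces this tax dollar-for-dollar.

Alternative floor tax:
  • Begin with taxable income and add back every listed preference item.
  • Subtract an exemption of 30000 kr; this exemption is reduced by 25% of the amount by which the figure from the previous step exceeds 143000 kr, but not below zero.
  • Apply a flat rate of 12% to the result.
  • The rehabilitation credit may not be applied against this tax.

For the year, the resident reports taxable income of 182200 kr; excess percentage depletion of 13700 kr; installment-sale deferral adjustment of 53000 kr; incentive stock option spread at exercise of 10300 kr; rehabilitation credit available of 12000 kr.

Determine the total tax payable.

Alternative floor tax:
  Adjusted income: 182200 kr + 13700 kr + 53000 kr + 10300 kr = 259200 kr
  Exemption: 30000 kr − 25% × (259200 kr − 143000 kr) = 30000 kr − 29050 kr = 950 kr
  Base: 259200 kr − 950 kr = 258250 kr
  258250 kr × 12% = 30990 kr

Regular income tax:
  79000 kr × 10% = 7900 kr
  22000 kr × 23% = 5060 kr
  81200 kr × 29% = 23548 kr
  → 36508 kr
  Less rehabilitation credit 12000 kr → 24508 kr

30990 kr > 24508 kr, so the alternative floor tax is the binding amount.

30990 kr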